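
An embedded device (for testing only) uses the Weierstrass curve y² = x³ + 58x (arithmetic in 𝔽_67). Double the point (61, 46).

(22, 20)

tangent at (61, 46): λ = (3·61² + 58)/(2·46) ≡ 32/25. 25⁻¹ ≡ 59 (mod 67), so λ ≡ 32·59 ≡ 12.
  x = λ² - 61 - 61 = 144 - 122 ≡ 22; y = λ·(61 - 22) - 46 ≡ 20. → (22, 20)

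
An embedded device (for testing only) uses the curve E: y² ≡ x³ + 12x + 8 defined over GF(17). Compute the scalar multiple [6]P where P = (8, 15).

Double-and-add on 6 = (110)₂. Start with P = (8, 15) for the leading 1-bit.
double: tangent at (8, 15): λ = (3·8² + 12)/(2·15) ≡ 0/13. 13⁻¹ ≡ 4 (mod 17) since 13·4 = 52 ≡ 1, so λ ≡ 0·4 ≡ 0.
  x = λ² - 8 - 8 = 0 - 16 ≡ 1; y = λ·(8 - 1) - 15 ≡ 2. → (1, 2)
add P: (1, 2) + (8, 15). λ = (15 - 2)/(8 - 1) ≡ 13/7 mod 17. 7⁻¹ ≡ 5 (mod 17), so λ ≡ 14.
  x = λ² - 1 - 8 = 196 - 9 ≡ 0; y = λ·(1 - 0) - 2 ≡ 12. → (0, 12)
double: tangent at (0, 12): λ = (3·0² + 12)/(2·12) ≡ 12/7. 7⁻¹ ≡ 5 (mod 17) since 7·5 = 35 ≡ 1, so λ ≡ 12·5 ≡ 9.
  x = λ² - 0 - 0 = 81 - 0 ≡ 13; y = λ·(0 - 13) - 12 ≡ 7. → (13, 7)

(13, 7)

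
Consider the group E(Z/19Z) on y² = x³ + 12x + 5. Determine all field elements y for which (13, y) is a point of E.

none

x³ + 12x + 5 = 2358 ≡ 2 (mod 19).
2 is a non-residue mod 19; no y exists.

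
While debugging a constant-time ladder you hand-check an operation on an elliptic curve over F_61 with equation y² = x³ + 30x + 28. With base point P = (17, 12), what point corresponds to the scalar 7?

Double-and-add on 7 = (111)₂. Start with P = (17, 12) for the leading 1-bit.
double: tangent at (17, 12): λ = (3·17² + 30)/(2·12) ≡ 43/24. 24⁻¹ ≡ 28 (mod 61) since 24·28 = 672 ≡ 1, so λ ≡ 43·28 ≡ 45.
  x = λ² - 17 - 17 = 2025 - 34 ≡ 39; y = λ·(17 - 39) - 12 ≡ 35. → (39, 35)
add P: (39, 35) + (17, 12). λ = (12 - 35)/(17 - 39) ≡ 38/39 mod 61. 39⁻¹ ≡ 36 (mod 61), so λ ≡ 26.
  x = λ² - 39 - 17 = 676 - 56 ≡ 10; y = λ·(39 - 10) - 35 ≡ 48. → (10, 48)
double: tangent at (10, 48): λ = (3·10² + 30)/(2·48) ≡ 25/35. 35⁻¹ ≡ 7 (mod 61) since 35·7 = 245 ≡ 1, so λ ≡ 25·7 ≡ 53.
  x = λ² - 10 - 10 = 2809 - 20 ≡ 44; y = λ·(10 - 44) - 48 ≡ 41. → (44, 41)
add P: (44, 41) + (17, 12). λ = (12 - 41)/(17 - 44) ≡ 32/34 mod 61. 34⁻¹ ≡ 9 (mod 61), so λ ≡ 44.
  x = λ² - 44 - 17 = 1936 - 61 ≡ 45; y = λ·(44 - 45) - 41 ≡ 37. → (45, 37)

(45, 37)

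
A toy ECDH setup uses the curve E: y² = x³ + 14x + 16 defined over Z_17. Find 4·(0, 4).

Write P = (0, 4).
Double-and-add on 4 = (100)₂. Start with P = (0, 4) for the leading 1-bit.
double: tangent at (0, 4): λ = (3·0² + 14)/(2·4) ≡ 14/8. 8⁻¹ ≡ 15 (mod 17), so λ ≡ 14·15 ≡ 6.
  x = λ² - 0 - 0 = 36 - 0 ≡ 2; y = λ·(0 - 2) - 4 ≡ 1. → (2, 1)
double: tangent at (2, 1): λ = (3·2² + 14)/(2·1) ≡ 9/2. 2⁻¹ ≡ 9 (mod 17), so λ ≡ 9·9 ≡ 13.
  x = λ² - 2 - 2 = 169 - 4 ≡ 12; y = λ·(2 - 12) - 1 ≡ 5. → (12, 5)

(12, 5)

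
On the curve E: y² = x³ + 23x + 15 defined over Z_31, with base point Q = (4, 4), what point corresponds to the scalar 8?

Repeated addition: build up to 8Q.
2Q: tangent at (4, 4): λ = (3·4² + 23)/(2·4) ≡ 9/8. 8⁻¹ ≡ 4 (mod 31), so λ ≡ 9·4 ≡ 5.
  x = λ² - 4 - 4 = 25 - 8 ≡ 17; y = λ·(4 - 17) - 4 ≡ 24. → (17, 24)
3Q: (17, 24) + (4, 4). λ = (4 - 24)/(4 - 17) ≡ 11/18 mod 31. 18⁻¹ ≡ 19 (mod 31), so λ ≡ 23.
  x = λ² - 17 - 4 = 529 - 21 ≡ 12; y = λ·(17 - 12) - 24 ≡ 29. → (12, 29)
4Q: (12, 29) + (4, 4). λ = (4 - 29)/(4 - 12) ≡ 6/23 mod 31. 23⁻¹ ≡ 27 (mod 31), so λ ≡ 7.
  x = λ² - 12 - 4 = 49 - 16 ≡ 2; y = λ·(12 - 2) - 29 ≡ 10. → (2, 10)
5Q: (2, 10) + (4, 4). λ = (4 - 10)/(4 - 2) ≡ 25/2 mod 31. 2⁻¹ ≡ 16 (mod 31), so λ ≡ 28.
  x = λ² - 2 - 4 = 784 - 6 ≡ 3; y = λ·(2 - 3) - 10 ≡ 24. → (3, 24)
6Q: (3, 24) + (4, 4). λ = (4 - 24)/(4 - 3) ≡ 11/1 mod 31. 1⁻¹ ≡ 1 (mod 31), so λ ≡ 11.
  x = λ² - 3 - 4 = 121 - 7 ≡ 21; y = λ·(3 - 21) - 24 ≡ 26. → (21, 26)
7Q: (21, 26) + (4, 4). λ = (4 - 26)/(4 - 21) ≡ 9/14 mod 31. 14⁻¹ ≡ 20 (mod 31), so λ ≡ 25.
  x = λ² - 21 - 4 = 625 - 25 ≡ 11; y = λ·(21 - 11) - 26 ≡ 7. → (11, 7)
8Q: (11, 7) + (4, 4). λ = (4 - 7)/(4 - 11) ≡ 28/24 mod 31. 24⁻¹ ≡ 22 (mod 31), so λ ≡ 27.
  x = λ² - 11 - 4 = 729 - 15 ≡ 1; y = λ·(11 - 1) - 7 ≡ 15. → (1, 15)

(1, 15)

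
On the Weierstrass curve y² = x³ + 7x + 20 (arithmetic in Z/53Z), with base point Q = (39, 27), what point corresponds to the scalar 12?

(3, 42)

Double-and-add on 12 = (1100)₂. Start with Q = (39, 27) for the leading 1-bit.
double: tangent at (39, 27): λ = (3·39² + 7)/(2·27) ≡ 12/1. 1⁻¹ ≡ 1 (mod 53), so λ ≡ 12·1 ≡ 12.
  x = λ² - 39 - 39 = 144 - 78 ≡ 13; y = λ·(39 - 13) - 27 ≡ 20. → (13, 20)
add Q: (13, 20) + (39, 27). λ = (27 - 20)/(39 - 13) ≡ 7/26 mod 53. 26⁻¹ ≡ 51 (mod 53), so λ ≡ 39.
  x = λ² - 13 - 39 = 1521 - 52 ≡ 38; y = λ·(13 - 38) - 20 ≡ 12. → (38, 12)
double: tangent at (38, 12): λ = (3·38² + 7)/(2·12) ≡ 46/24. 24⁻¹ ≡ 42 (mod 53), so λ ≡ 46·42 ≡ 24.
  x = λ² - 38 - 38 = 576 - 76 ≡ 23; y = λ·(38 - 23) - 12 ≡ 30. → (23, 30)
double: tangent at (23, 30): λ = (3·23² + 7)/(2·30) ≡ 4/7. 7⁻¹ ≡ 38 (mod 53) since 7·38 = 266 ≡ 1, so λ ≡ 4·38 ≡ 46.
  x = λ² - 23 - 23 = 2116 - 46 ≡ 3; y = λ·(23 - 3) - 30 ≡ 42. → (3, 42)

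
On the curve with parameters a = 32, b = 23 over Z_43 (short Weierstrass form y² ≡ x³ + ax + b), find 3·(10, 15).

(13, 23)

Write G = (10, 15).
Repeated addition: build up to 3G.
2G: tangent at (10, 15): λ = (3·10² + 32)/(2·15) ≡ 31/30. 30⁻¹ ≡ 33 (mod 43) since 30·33 = 990 ≡ 1, so λ ≡ 31·33 ≡ 34.
  x = λ² - 10 - 10 = 1156 - 20 ≡ 18; y = λ·(10 - 18) - 15 ≡ 14. → (18, 14)
3G: (18, 14) + (10, 15). λ = (15 - 14)/(10 - 18) ≡ 1/35 mod 43. 35⁻¹ ≡ 16 (mod 43), so λ ≡ 16.
  x = λ² - 18 - 10 = 256 - 28 ≡ 13; y = λ·(18 - 13) - 14 ≡ 23. → (13, 23)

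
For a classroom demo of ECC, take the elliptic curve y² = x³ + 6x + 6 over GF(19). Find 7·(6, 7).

Write G = (6, 7).
Repeated addition: build up to 7G.
2G: tangent at (6, 7): λ = (3·6² + 6)/(2·7) ≡ 0/14. 14⁻¹ ≡ 15 (mod 19) since 14·15 = 210 ≡ 1, so λ ≡ 0·15 ≡ 0.
  x = λ² - 6 - 6 = 0 - 12 ≡ 7; y = λ·(6 - 7) - 7 ≡ 12. → (7, 12)
3G: (7, 12) + (6, 7). λ = (7 - 12)/(6 - 7) ≡ 14/18 mod 19. 18⁻¹ ≡ 18 (mod 19), so λ ≡ 5.
  x = λ² - 7 - 6 = 25 - 13 ≡ 12; y = λ·(7 - 12) - 12 ≡ 1. → (12, 1)
4G: (12, 1) + (6, 7). λ = (7 - 1)/(6 - 12) ≡ 6/13 mod 19. 13⁻¹ ≡ 3 (mod 19), so λ ≡ 18.
  x = λ² - 12 - 6 = 324 - 18 ≡ 2; y = λ·(12 - 2) - 1 ≡ 8. → (2, 8)
5G: (2, 8) + (6, 7). λ = (7 - 8)/(6 - 2) ≡ 18/4 mod 19. 4⁻¹ ≡ 5 (mod 19), so λ ≡ 14.
  x = λ² - 2 - 6 = 196 - 8 ≡ 17; y = λ·(2 - 17) - 8 ≡ 10. → (17, 10)
6G: (17, 10) + (6, 7). λ = (7 - 10)/(6 - 17) ≡ 16/8 mod 19. 8⁻¹ ≡ 12 (mod 19), so λ ≡ 2.
  x = λ² - 17 - 6 = 4 - 23 ≡ 0; y = λ·(17 - 0) - 10 ≡ 5. → (0, 5)
7G: (0, 5) + (6, 7). λ = (7 - 5)/(6 - 0) ≡ 2/6 mod 19. 6⁻¹ ≡ 16 (mod 19), so λ ≡ 13.
  x = λ² - 0 - 6 = 169 - 6 ≡ 11; y = λ·(0 - 11) - 5 ≡ 4. → (11, 4)

(11, 4)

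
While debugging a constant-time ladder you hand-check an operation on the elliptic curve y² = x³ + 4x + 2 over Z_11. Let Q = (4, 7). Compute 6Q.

O

Double-and-add on 6 = (110)₂. Start with Q = (4, 7) for the leading 1-bit.
double: tangent at (4, 7): λ = (3·4² + 4)/(2·7) ≡ 8/3. 3⁻¹ ≡ 4 (mod 11) since 3·4 = 12 ≡ 1, so λ ≡ 8·4 ≡ 10.
  x = λ² - 4 - 4 = 100 - 8 ≡ 4; y = λ·(4 - 4) - 7 ≡ 4. → (4, 4)
add Q: (4, 4) + (4, 7): same x and y₁ ≡ -y₂, so the sum is the point at infinity.
double: the point at infinity + the point at infinity = the point at infinity (identity).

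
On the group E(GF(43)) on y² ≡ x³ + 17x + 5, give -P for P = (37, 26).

(37, 17)

-(37, 26) = (37, -26 mod 43) = (37, 17).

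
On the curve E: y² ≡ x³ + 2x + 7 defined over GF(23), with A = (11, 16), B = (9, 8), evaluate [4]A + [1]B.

(11, 16)

First 4A:
Double-and-add on 4 = (100)₂. Start with A = (11, 16) for the leading 1-bit.
double: tangent at (11, 16): λ = (3·11² + 2)/(2·16) ≡ 20/9. 9⁻¹ ≡ 18 (mod 23), so λ ≡ 20·18 ≡ 15.
  x = λ² - 11 - 11 = 225 - 22 ≡ 19; y = λ·(11 - 19) - 16 ≡ 2. → (19, 2)
double: tangent at (19, 2): λ = (3·19² + 2)/(2·2) ≡ 4/4. 4⁻¹ ≡ 6 (mod 23), so λ ≡ 4·6 ≡ 1.
  x = λ² - 19 - 19 = 1 - 38 ≡ 9; y = λ·(19 - 9) - 2 ≡ 8. → (9, 8)
4A = (9, 8).
Finally 4A + B:
tangent at (9, 8): λ = (3·9² + 2)/(2·8) ≡ 15/16. 16⁻¹ ≡ 13 (mod 23) since 16·13 = 208 ≡ 1, so λ ≡ 15·13 ≡ 11.
  x = λ² - 9 - 9 = 121 - 18 ≡ 11; y = λ·(9 - 11) - 8 ≡ 16. → (11, 16)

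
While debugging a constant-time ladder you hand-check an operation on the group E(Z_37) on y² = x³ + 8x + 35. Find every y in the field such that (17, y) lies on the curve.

x³ + 8x + 35 = 5084 ≡ 15 (mod 37).
15 is a non-residue mod 37; no y exists.

none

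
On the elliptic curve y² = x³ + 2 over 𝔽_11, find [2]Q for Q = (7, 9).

(9, 4)

tangent at (7, 9): λ = (3·7² + 0)/(2·9) ≡ 4/7. 7⁻¹ ≡ 8 (mod 11), so λ ≡ 4·8 ≡ 10.
  x = λ² - 7 - 7 = 100 - 14 ≡ 9; y = λ·(7 - 9) - 9 ≡ 4. → (9, 4)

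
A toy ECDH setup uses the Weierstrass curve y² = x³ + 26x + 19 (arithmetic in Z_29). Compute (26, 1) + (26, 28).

The two points share x = 26 and their y-coordinates satisfy 1 + 28 ≡ 0 (mod 29), so they are inverses. Their sum is ∞.

O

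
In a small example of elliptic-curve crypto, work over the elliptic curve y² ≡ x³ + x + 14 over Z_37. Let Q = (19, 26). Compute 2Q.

(27, 15)

tangent at (19, 26): λ = (3·19² + 1)/(2·26) ≡ 11/15. 15⁻¹ ≡ 5 (mod 37) since 15·5 = 75 ≡ 1, so λ ≡ 11·5 ≡ 18.
  x = λ² - 19 - 19 = 324 - 38 ≡ 27; y = λ·(19 - 27) - 26 ≡ 15. → (27, 15)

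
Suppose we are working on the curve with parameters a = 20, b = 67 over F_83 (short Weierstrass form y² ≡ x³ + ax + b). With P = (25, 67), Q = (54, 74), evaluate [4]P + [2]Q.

(15, 67)

First 4P:
Double-and-add on 4 = (100)₂. Start with P = (25, 67) for the leading 1-bit.
double: tangent at (25, 67): λ = (3·25² + 20)/(2·67) ≡ 69/51. 51⁻¹ ≡ 70 (mod 83), so λ ≡ 69·70 ≡ 16.
  x = λ² - 25 - 25 = 256 - 50 ≡ 40; y = λ·(25 - 40) - 67 ≡ 25. → (40, 25)
double: tangent at (40, 25): λ = (3·40² + 20)/(2·25) ≡ 6/50. 50⁻¹ ≡ 5 (mod 83) since 50·5 = 250 ≡ 1, so λ ≡ 6·5 ≡ 30.
  x = λ² - 40 - 40 = 900 - 80 ≡ 73; y = λ·(40 - 73) - 25 ≡ 64. → (73, 64)
4P = (73, 64).
Next 2Q:
Repeated addition: build up to 2Q.
2Q: tangent at (54, 74): λ = (3·54² + 20)/(2·74) ≡ 53/65. 65⁻¹ ≡ 23 (mod 83), so λ ≡ 53·23 ≡ 57.
  x = λ² - 54 - 54 = 3249 - 108 ≡ 70; y = λ·(54 - 70) - 74 ≡ 10. → (70, 10)
2Q = (70, 10).
Finally 4P + 2Q:
(73, 64) + (70, 10). λ = (10 - 64)/(70 - 73) ≡ 29/80 mod 83. 80⁻¹ ≡ 55 (mod 83), so λ ≡ 18.
  x = λ² - 73 - 70 = 324 - 143 ≡ 15; y = λ·(73 - 15) - 64 ≡ 67. → (15, 67)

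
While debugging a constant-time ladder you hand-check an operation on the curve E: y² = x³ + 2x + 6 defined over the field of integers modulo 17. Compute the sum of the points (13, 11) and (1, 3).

(11, 13)

(13, 11) + (1, 3). λ = (3 - 11)/(1 - 13) ≡ 9/5 mod 17. 5⁻¹ ≡ 7 (mod 17), so λ ≡ 12.
  x = λ² - 13 - 1 = 144 - 14 ≡ 11; y = λ·(13 - 11) - 11 ≡ 13. → (11, 13)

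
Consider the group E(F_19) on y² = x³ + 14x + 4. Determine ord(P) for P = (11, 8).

12

2P: tangent at (11, 8): λ = (3·11² + 14)/(2·8) ≡ 16/16. 16⁻¹ ≡ 6 (mod 19), so λ ≡ 16·6 ≡ 1.
  x = λ² - 11 - 11 = 1 - 22 ≡ 17; y = λ·(11 - 17) - 8 ≡ 5. → (17, 5)
3P: (17, 5) + (11, 8). λ = (8 - 5)/(11 - 17) ≡ 3/13 mod 19. 13⁻¹ ≡ 3 (mod 19) since 13·3 = 39 ≡ 1, so λ ≡ 9.
  x = λ² - 17 - 11 = 81 - 28 ≡ 15; y = λ·(17 - 15) - 5 ≡ 13. → (15, 13)
4P: (15, 13) + (11, 8). λ = (8 - 13)/(11 - 15) ≡ 14/15 mod 19. 15⁻¹ ≡ 14 (mod 19), so λ ≡ 6.
  x = λ² - 15 - 11 = 36 - 26 ≡ 10; y = λ·(15 - 10) - 13 ≡ 17. → (10, 17)
5P: (10, 17) + (11, 8). λ = (8 - 17)/(11 - 10) ≡ 10/1 mod 19. 1⁻¹ ≡ 1 (mod 19) since 1·1 = 1 ≡ 1, so λ ≡ 10.
  x = λ² - 10 - 11 = 100 - 21 ≡ 3; y = λ·(10 - 3) - 17 ≡ 15. → (3, 15)
6P: (3, 15) + (11, 8). λ = (8 - 15)/(11 - 3) ≡ 12/8 mod 19. 8⁻¹ ≡ 12 (mod 19) since 8·12 = 96 ≡ 1, so λ ≡ 11.
  x = λ² - 3 - 11 = 121 - 14 ≡ 12; y = λ·(3 - 12) - 15 ≡ 0. → (12, 0)
7P: (12, 0) + (11, 8). λ = (8 - 0)/(11 - 12) ≡ 8/18 mod 19. 18⁻¹ ≡ 18 (mod 19), so λ ≡ 11.
  x = λ² - 12 - 11 = 121 - 23 ≡ 3; y = λ·(12 - 3) - 0 ≡ 4. → (3, 4)
8P: (3, 4) + (11, 8). λ = (8 - 4)/(11 - 3) ≡ 4/8 mod 19. 8⁻¹ ≡ 12 (mod 19), so λ ≡ 10.
  x = λ² - 3 - 11 = 100 - 14 ≡ 10; y = λ·(3 - 10) - 4 ≡ 2. → (10, 2)
9P: (10, 2) + (11, 8). λ = (8 - 2)/(11 - 10) ≡ 6/1 mod 19. 1⁻¹ ≡ 1 (mod 19) since 1·1 = 1 ≡ 1, so λ ≡ 6.
  x = λ² - 10 - 11 = 36 - 21 ≡ 15; y = λ·(10 - 15) - 2 ≡ 6. → (15, 6)
10P: (15, 6) + (11, 8). λ = (8 - 6)/(11 - 15) ≡ 2/15 mod 19. 15⁻¹ ≡ 14 (mod 19), so λ ≡ 9.
  x = λ² - 15 - 11 = 81 - 26 ≡ 17; y = λ·(15 - 17) - 6 ≡ 14. → (17, 14)
11P: (17, 14) + (11, 8). λ = (8 - 14)/(11 - 17) ≡ 13/13 mod 19. 13⁻¹ ≡ 3 (mod 19), so λ ≡ 1.
  x = λ² - 17 - 11 = 1 - 28 ≡ 11; y = λ·(17 - 11) - 14 ≡ 11. → (11, 11)
12P: (11, 11) + (11, 8): same x and y₁ ≡ -y₂, so the sum is ∞.
12P = ∞, so the order is 12.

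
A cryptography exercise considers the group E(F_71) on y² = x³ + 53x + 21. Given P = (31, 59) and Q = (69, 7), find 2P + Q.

First 2P:
Repeated addition: build up to 2P.
2P: tangent at (31, 59): λ = (3·31² + 53)/(2·59) ≡ 25/47. 47⁻¹ ≡ 68 (mod 71), so λ ≡ 25·68 ≡ 67.
  x = λ² - 31 - 31 = 4489 - 62 ≡ 25; y = λ·(31 - 25) - 59 ≡ 59. → (25, 59)
2P = (25, 59).
Finally 2P + Q:
(25, 59) + (69, 7). λ = (7 - 59)/(69 - 25) ≡ 19/44 mod 71. 44⁻¹ ≡ 21 (mod 71), so λ ≡ 44.
  x = λ² - 25 - 69 = 1936 - 94 ≡ 67; y = λ·(25 - 67) - 59 ≡ 10. → (67, 10)

(67, 10)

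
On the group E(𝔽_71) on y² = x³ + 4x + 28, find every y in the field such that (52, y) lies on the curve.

x³ + 4x + 28 = 140844 ≡ 51 (mod 71).
51 is a non-residue mod 71; no y exists.

none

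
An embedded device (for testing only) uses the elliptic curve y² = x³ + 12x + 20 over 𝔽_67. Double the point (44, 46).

tangent at (44, 46): λ = (3·44² + 12)/(2·46) ≡ 58/25. 25⁻¹ ≡ 59 (mod 67), so λ ≡ 58·59 ≡ 5.
  x = λ² - 44 - 44 = 25 - 88 ≡ 4; y = λ·(44 - 4) - 46 ≡ 20. → (4, 20)

(4, 20)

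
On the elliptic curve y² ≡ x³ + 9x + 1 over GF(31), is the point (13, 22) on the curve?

no

y² = 22² ≡ 19; x³ + 9x + 1 = 2315 ≡ 21 (mod 31). 19 ≠ 21.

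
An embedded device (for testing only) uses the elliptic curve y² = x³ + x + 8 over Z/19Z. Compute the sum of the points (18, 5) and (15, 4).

(18, 5) + (15, 4). λ = (4 - 5)/(15 - 18) ≡ 18/16 mod 19. 16⁻¹ ≡ 6 (mod 19) since 16·6 = 96 ≡ 1, so λ ≡ 13.
  x = λ² - 18 - 15 = 169 - 33 ≡ 3; y = λ·(18 - 3) - 5 ≡ 0. → (3, 0)

(3, 0)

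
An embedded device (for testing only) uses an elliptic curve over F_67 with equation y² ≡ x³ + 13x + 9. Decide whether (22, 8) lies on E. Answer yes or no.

y² = 8² ≡ 64; x³ + 13x + 9 = 10943 ≡ 22 (mod 67). 64 ≠ 22.

no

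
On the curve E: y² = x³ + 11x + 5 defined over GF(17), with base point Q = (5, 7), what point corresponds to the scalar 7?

(5, 10)

Repeated addition: build up to 7Q.
2Q: tangent at (5, 7): λ = (3·5² + 11)/(2·7) ≡ 1/14. 14⁻¹ ≡ 11 (mod 17), so λ ≡ 1·11 ≡ 11.
  x = λ² - 5 - 5 = 121 - 10 ≡ 9; y = λ·(5 - 9) - 7 ≡ 0. → (9, 0)
3Q: (9, 0) + (5, 7). λ = (7 - 0)/(5 - 9) ≡ 7/13 mod 17. 13⁻¹ ≡ 4 (mod 17), so λ ≡ 11.
  x = λ² - 9 - 5 = 121 - 14 ≡ 5; y = λ·(9 - 5) - 0 ≡ 10. → (5, 10)
4Q: (5, 10) + (5, 7): same x and y₁ ≡ -y₂, so the sum is O.
5Q: O + (5, 7) = (5, 7) (identity).
6Q: tangent at (5, 7): λ = (3·5² + 11)/(2·7) ≡ 1/14. 14⁻¹ ≡ 11 (mod 17), so λ ≡ 1·11 ≡ 11.
  x = λ² - 5 - 5 = 121 - 10 ≡ 9; y = λ·(5 - 9) - 7 ≡ 0. → (9, 0)
7Q: (9, 0) + (5, 7). λ = (7 - 0)/(5 - 9) ≡ 7/13 mod 17. 13⁻¹ ≡ 4 (mod 17), so λ ≡ 11.
  x = λ² - 9 - 5 = 121 - 14 ≡ 5; y = λ·(9 - 5) - 0 ≡ 10. → (5, 10)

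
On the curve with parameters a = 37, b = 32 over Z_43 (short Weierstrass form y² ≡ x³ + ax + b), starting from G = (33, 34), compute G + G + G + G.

(12, 22)

Repeated addition: build up to 4G.
2G: tangent at (33, 34): λ = (3·33² + 37)/(2·34) ≡ 36/25. 25⁻¹ ≡ 31 (mod 43), so λ ≡ 36·31 ≡ 41.
  x = λ² - 33 - 33 = 1681 - 66 ≡ 24; y = λ·(33 - 24) - 34 ≡ 34. → (24, 34)
3G: (24, 34) + (33, 34). λ = (34 - 34)/(33 - 24) ≡ 0/9 mod 43. 9⁻¹ ≡ 24 (mod 43) since 9·24 = 216 ≡ 1, so λ ≡ 0.
  x = λ² - 24 - 33 = 0 - 57 ≡ 29; y = λ·(24 - 29) - 34 ≡ 9. → (29, 9)
4G: (29, 9) + (33, 34). λ = (34 - 9)/(33 - 29) ≡ 25/4 mod 43. 4⁻¹ ≡ 11 (mod 43) since 4·11 = 44 ≡ 1, so λ ≡ 17.
  x = λ² - 29 - 33 = 289 - 62 ≡ 12; y = λ·(29 - 12) - 9 ≡ 22. → (12, 22)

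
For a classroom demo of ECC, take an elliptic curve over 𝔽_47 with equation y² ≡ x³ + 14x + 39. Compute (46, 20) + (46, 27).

The two points share x = 46 and their y-coordinates satisfy 20 + 27 ≡ 0 (mod 47), so they are inverses. Their sum is 𝒪.

O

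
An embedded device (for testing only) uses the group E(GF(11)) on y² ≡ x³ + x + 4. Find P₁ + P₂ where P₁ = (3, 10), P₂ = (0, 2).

(9, 7)

(3, 10) + (0, 2). λ = (2 - 10)/(0 - 3) ≡ 3/8 mod 11. 8⁻¹ ≡ 7 (mod 11), so λ ≡ 10.
  x = λ² - 3 - 0 = 100 - 3 ≡ 9; y = λ·(3 - 9) - 10 ≡ 7. → (9, 7)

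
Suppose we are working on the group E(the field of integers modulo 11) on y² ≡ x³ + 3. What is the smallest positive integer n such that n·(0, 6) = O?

3

2P: tangent at (0, 6): λ = (3·0² + 0)/(2·6) ≡ 0/1. 1⁻¹ ≡ 1 (mod 11) since 1·1 = 1 ≡ 1, so λ ≡ 0·1 ≡ 0.
  x = λ² - 0 - 0 = 0 - 0 ≡ 0; y = λ·(0 - 0) - 6 ≡ 5. → (0, 5)
3P: (0, 5) + (0, 6): same x and y₁ ≡ -y₂, so the sum is O.
3P = O, so the order is 3.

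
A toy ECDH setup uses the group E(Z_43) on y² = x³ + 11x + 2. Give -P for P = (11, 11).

-(11, 11) = (11, -11 mod 43) = (11, 32).

(11, 32)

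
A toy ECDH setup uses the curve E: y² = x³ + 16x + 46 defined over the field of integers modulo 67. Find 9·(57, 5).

(31, 7)

Write Q = (57, 5).
Repeated addition: build up to 9Q.
2Q: tangent at (57, 5): λ = (3·57² + 16)/(2·5) ≡ 48/10. 10⁻¹ ≡ 47 (mod 67), so λ ≡ 48·47 ≡ 45.
  x = λ² - 57 - 57 = 2025 - 114 ≡ 35; y = λ·(57 - 35) - 5 ≡ 47. → (35, 47)
3Q: (35, 47) + (57, 5). λ = (5 - 47)/(57 - 35) ≡ 25/22 mod 67. 22⁻¹ ≡ 64 (mod 67) since 22·64 = 1408 ≡ 1, so λ ≡ 59.
  x = λ² - 35 - 57 = 3481 - 92 ≡ 39; y = λ·(35 - 39) - 47 ≡ 52. → (39, 52)
4Q: (39, 52) + (57, 5). λ = (5 - 52)/(57 - 39) ≡ 20/18 mod 67. 18⁻¹ ≡ 41 (mod 67) since 18·41 = 738 ≡ 1, so λ ≡ 16.
  x = λ² - 39 - 57 = 256 - 96 ≡ 26; y = λ·(39 - 26) - 52 ≡ 22. → (26, 22)
5Q: (26, 22) + (57, 5). λ = (5 - 22)/(57 - 26) ≡ 50/31 mod 67. 31⁻¹ ≡ 13 (mod 67), so λ ≡ 47.
  x = λ² - 26 - 57 = 2209 - 83 ≡ 49; y = λ·(26 - 49) - 22 ≡ 36. → (49, 36)
6Q: (49, 36) + (57, 5). λ = (5 - 36)/(57 - 49) ≡ 36/8 mod 67. 8⁻¹ ≡ 42 (mod 67) since 8·42 = 336 ≡ 1, so λ ≡ 38.
  x = λ² - 49 - 57 = 1444 - 106 ≡ 65; y = λ·(49 - 65) - 36 ≡ 26. → (65, 26)
7Q: (65, 26) + (57, 5). λ = (5 - 26)/(57 - 65) ≡ 46/59 mod 67. 59⁻¹ ≡ 25 (mod 67) since 59·25 = 1475 ≡ 1, so λ ≡ 11.
  x = λ² - 65 - 57 = 121 - 122 ≡ 66; y = λ·(65 - 66) - 26 ≡ 30. → (66, 30)
8Q: (66, 30) + (57, 5). λ = (5 - 30)/(57 - 66) ≡ 42/58 mod 67. 58⁻¹ ≡ 52 (mod 67), so λ ≡ 40.
  x = λ² - 66 - 57 = 1600 - 123 ≡ 3; y = λ·(66 - 3) - 30 ≡ 11. → (3, 11)
9Q: (3, 11) + (57, 5). λ = (5 - 11)/(57 - 3) ≡ 61/54 mod 67. 54⁻¹ ≡ 36 (mod 67), so λ ≡ 52.
  x = λ² - 3 - 57 = 2704 - 60 ≡ 31; y = λ·(3 - 31) - 11 ≡ 7. → (31, 7)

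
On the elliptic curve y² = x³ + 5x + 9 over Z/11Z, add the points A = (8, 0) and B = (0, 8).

(8, 0) + (0, 8). λ = (8 - 0)/(0 - 8) ≡ 8/3 mod 11. 3⁻¹ ≡ 4 (mod 11), so λ ≡ 10.
  x = λ² - 8 - 0 = 100 - 8 ≡ 4; y = λ·(8 - 4) - 0 ≡ 7. → (4, 7)

(4, 7)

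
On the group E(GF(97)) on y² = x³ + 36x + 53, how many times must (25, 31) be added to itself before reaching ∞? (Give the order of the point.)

2P: tangent at (25, 31): λ = (3·25² + 36)/(2·31) ≡ 68/62. 62⁻¹ ≡ 36 (mod 97) since 62·36 = 2232 ≡ 1, so λ ≡ 68·36 ≡ 23.
  x = λ² - 25 - 25 = 529 - 50 ≡ 91; y = λ·(25 - 91) - 31 ≡ 3. → (91, 3)
3P: (91, 3) + (25, 31). λ = (31 - 3)/(25 - 91) ≡ 28/31 mod 97. 31⁻¹ ≡ 72 (mod 97), so λ ≡ 76.
  x = λ² - 91 - 25 = 5776 - 116 ≡ 34; y = λ·(91 - 34) - 3 ≡ 61. → (34, 61)
4P: (34, 61) + (25, 31). λ = (31 - 61)/(25 - 34) ≡ 67/88 mod 97. 88⁻¹ ≡ 43 (mod 97), so λ ≡ 68.
  x = λ² - 34 - 25 = 4624 - 59 ≡ 6; y = λ·(34 - 6) - 61 ≡ 0. → (6, 0)
5P: (6, 0) + (25, 31). λ = (31 - 0)/(25 - 6) ≡ 31/19 mod 97. 19⁻¹ ≡ 46 (mod 97), so λ ≡ 68.
  x = λ² - 6 - 25 = 4624 - 31 ≡ 34; y = λ·(6 - 34) - 0 ≡ 36. → (34, 36)
6P: (34, 36) + (25, 31). λ = (31 - 36)/(25 - 34) ≡ 92/88 mod 97. 88⁻¹ ≡ 43 (mod 97), so λ ≡ 76.
  x = λ² - 34 - 25 = 5776 - 59 ≡ 91; y = λ·(34 - 91) - 36 ≡ 94. → (91, 94)
7P: (91, 94) + (25, 31). λ = (31 - 94)/(25 - 91) ≡ 34/31 mod 97. 31⁻¹ ≡ 72 (mod 97), so λ ≡ 23.
  x = λ² - 91 - 25 = 529 - 116 ≡ 25; y = λ·(91 - 25) - 94 ≡ 66. → (25, 66)
8P: (25, 66) + (25, 31): same x and y₁ ≡ -y₂, so the sum is ∞.
8P = ∞, so the order is 8.

8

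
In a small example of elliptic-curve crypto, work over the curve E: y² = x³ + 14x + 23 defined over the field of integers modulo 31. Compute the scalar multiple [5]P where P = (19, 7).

(23, 22)

Repeated addition: build up to 5P.
2P: tangent at (19, 7): λ = (3·19² + 14)/(2·7) ≡ 12/14. 14⁻¹ ≡ 20 (mod 31), so λ ≡ 12·20 ≡ 23.
  x = λ² - 19 - 19 = 529 - 38 ≡ 26; y = λ·(19 - 26) - 7 ≡ 18. → (26, 18)
3P: (26, 18) + (19, 7). λ = (7 - 18)/(19 - 26) ≡ 20/24 mod 31. 24⁻¹ ≡ 22 (mod 31), so λ ≡ 6.
  x = λ² - 26 - 19 = 36 - 45 ≡ 22; y = λ·(26 - 22) - 18 ≡ 6. → (22, 6)
4P: (22, 6) + (19, 7). λ = (7 - 6)/(19 - 22) ≡ 1/28 mod 31. 28⁻¹ ≡ 10 (mod 31), so λ ≡ 10.
  x = λ² - 22 - 19 = 100 - 41 ≡ 28; y = λ·(22 - 28) - 6 ≡ 27. → (28, 27)
5P: (28, 27) + (19, 7). λ = (7 - 27)/(19 - 28) ≡ 11/22 mod 31. 22⁻¹ ≡ 24 (mod 31), so λ ≡ 16.
  x = λ² - 28 - 19 = 256 - 47 ≡ 23; y = λ·(28 - 23) - 27 ≡ 22. → (23, 22)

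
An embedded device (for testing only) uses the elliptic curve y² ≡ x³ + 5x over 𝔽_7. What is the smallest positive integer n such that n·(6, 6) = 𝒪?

4

2P: tangent at (6, 6): λ = (3·6² + 5)/(2·6) ≡ 1/5. 5⁻¹ ≡ 3 (mod 7), so λ ≡ 1·3 ≡ 3.
  x = λ² - 6 - 6 = 9 - 12 ≡ 4; y = λ·(6 - 4) - 6 ≡ 0. → (4, 0)
3P: (4, 0) + (6, 6). λ = (6 - 0)/(6 - 4) ≡ 6/2 mod 7. 2⁻¹ ≡ 4 (mod 7) since 2·4 = 8 ≡ 1, so λ ≡ 3.
  x = λ² - 4 - 6 = 9 - 10 ≡ 6; y = λ·(4 - 6) - 0 ≡ 1. → (6, 1)
4P: (6, 1) + (6, 6): same x and y₁ ≡ -y₂, so the sum is 𝒪.
4P = 𝒪, so the order is 4.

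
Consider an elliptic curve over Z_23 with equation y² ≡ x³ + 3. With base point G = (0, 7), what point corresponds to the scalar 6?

O

Double-and-add on 6 = (110)₂. Start with G = (0, 7) for the leading 1-bit.
double: tangent at (0, 7): λ = (3·0² + 0)/(2·7) ≡ 0/14. 14⁻¹ ≡ 5 (mod 23) since 14·5 = 70 ≡ 1, so λ ≡ 0·5 ≡ 0.
  x = λ² - 0 - 0 = 0 - 0 ≡ 0; y = λ·(0 - 0) - 7 ≡ 16. → (0, 16)
add G: (0, 16) + (0, 7): same x and y₁ ≡ -y₂, so the sum is the point at infinity.
double: the point at infinity + the point at infinity = the point at infinity (identity).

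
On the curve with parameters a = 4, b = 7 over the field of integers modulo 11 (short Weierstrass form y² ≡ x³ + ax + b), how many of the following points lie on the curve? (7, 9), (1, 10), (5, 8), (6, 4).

(7, 9): 9² ≡ 4, rhs ≡ 4 → on.
(1, 10): 10² ≡ 1, rhs ≡ 1 → on.
(5, 8): 8² ≡ 9, rhs ≡ 9 → on.
(6, 4): 4² ≡ 5, rhs ≡ 5 → on.

4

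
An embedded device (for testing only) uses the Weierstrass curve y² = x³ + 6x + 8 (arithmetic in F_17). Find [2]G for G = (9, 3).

tangent at (9, 3): λ = (3·9² + 6)/(2·3) ≡ 11/6. 6⁻¹ ≡ 3 (mod 17), so λ ≡ 11·3 ≡ 16.
  x = λ² - 9 - 9 = 256 - 18 ≡ 0; y = λ·(9 - 0) - 3 ≡ 5. → (0, 5)

(0, 5)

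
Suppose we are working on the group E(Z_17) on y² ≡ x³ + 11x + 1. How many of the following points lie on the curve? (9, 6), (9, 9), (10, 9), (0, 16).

(9, 6): 6² ≡ 2, rhs ≡ 13 → off.
(9, 9): 9² ≡ 13, rhs ≡ 13 → on.
(10, 9): 9² ≡ 13, rhs ≡ 6 → off.
(0, 16): 16² ≡ 1, rhs ≡ 1 → on.

2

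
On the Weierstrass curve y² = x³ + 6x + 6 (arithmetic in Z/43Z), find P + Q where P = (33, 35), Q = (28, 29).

(23, 20)

(33, 35) + (28, 29). λ = (29 - 35)/(28 - 33) ≡ 37/38 mod 43. 38⁻¹ ≡ 17 (mod 43), so λ ≡ 27.
  x = λ² - 33 - 28 = 729 - 61 ≡ 23; y = λ·(33 - 23) - 35 ≡ 20. → (23, 20)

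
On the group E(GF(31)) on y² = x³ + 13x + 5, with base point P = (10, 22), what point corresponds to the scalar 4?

Double-and-add on 4 = (100)₂. Start with P = (10, 22) for the leading 1-bit.
double: tangent at (10, 22): λ = (3·10² + 13)/(2·22) ≡ 3/13. 13⁻¹ ≡ 12 (mod 31), so λ ≡ 3·12 ≡ 5.
  x = λ² - 10 - 10 = 25 - 20 ≡ 5; y = λ·(10 - 5) - 22 ≡ 3. → (5, 3)
double: tangent at (5, 3): λ = (3·5² + 13)/(2·3) ≡ 26/6. 6⁻¹ ≡ 26 (mod 31), so λ ≡ 26·26 ≡ 25.
  x = λ² - 5 - 5 = 625 - 10 ≡ 26; y = λ·(5 - 26) - 3 ≡ 30. → (26, 30)

(26, 30)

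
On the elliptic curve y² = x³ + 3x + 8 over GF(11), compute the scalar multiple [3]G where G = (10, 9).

Repeated addition: build up to 3G.
2G: tangent at (10, 9): λ = (3·10² + 3)/(2·9) ≡ 6/7. 7⁻¹ ≡ 8 (mod 11) since 7·8 = 56 ≡ 1, so λ ≡ 6·8 ≡ 4.
  x = λ² - 10 - 10 = 16 - 20 ≡ 7; y = λ·(10 - 7) - 9 ≡ 3. → (7, 3)
3G: (7, 3) + (10, 9). λ = (9 - 3)/(10 - 7) ≡ 6/3 mod 11. 3⁻¹ ≡ 4 (mod 11) since 3·4 = 12 ≡ 1, so λ ≡ 2.
  x = λ² - 7 - 10 = 4 - 17 ≡ 9; y = λ·(7 - 9) - 3 ≡ 4. → (9, 4)

(9, 4)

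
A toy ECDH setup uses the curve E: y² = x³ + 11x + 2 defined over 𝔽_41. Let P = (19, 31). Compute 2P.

tangent at (19, 31): λ = (3·19² + 11)/(2·31) ≡ 28/21. 21⁻¹ ≡ 2 (mod 41), so λ ≡ 28·2 ≡ 15.
  x = λ² - 19 - 19 = 225 - 38 ≡ 23; y = λ·(19 - 23) - 31 ≡ 32. → (23, 32)

(23, 32)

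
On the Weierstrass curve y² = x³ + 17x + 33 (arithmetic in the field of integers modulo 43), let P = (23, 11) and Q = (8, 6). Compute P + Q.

(23, 11) + (8, 6). λ = (6 - 11)/(8 - 23) ≡ 38/28 mod 43. 28⁻¹ ≡ 20 (mod 43) since 28·20 = 560 ≡ 1, so λ ≡ 29.
  x = λ² - 23 - 8 = 841 - 31 ≡ 36; y = λ·(23 - 36) - 11 ≡ 42. → (36, 42)

(36, 42)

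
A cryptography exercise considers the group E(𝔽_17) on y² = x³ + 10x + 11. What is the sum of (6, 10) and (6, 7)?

O

The two points share x = 6 and their y-coordinates satisfy 10 + 7 ≡ 0 (mod 17), so they are inverses. Their sum is ∞.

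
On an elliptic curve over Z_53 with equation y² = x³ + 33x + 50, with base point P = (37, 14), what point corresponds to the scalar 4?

(27, 22)

Double-and-add on 4 = (100)₂. Start with P = (37, 14) for the leading 1-bit.
double: tangent at (37, 14): λ = (3·37² + 33)/(2·14) ≡ 6/28. 28⁻¹ ≡ 36 (mod 53) since 28·36 = 1008 ≡ 1, so λ ≡ 6·36 ≡ 4.
  x = λ² - 37 - 37 = 16 - 74 ≡ 48; y = λ·(37 - 48) - 14 ≡ 48. → (48, 48)
double: tangent at (48, 48): λ = (3·48² + 33)/(2·48) ≡ 2/43. 43⁻¹ ≡ 37 (mod 53) since 43·37 = 1591 ≡ 1, so λ ≡ 2·37 ≡ 21.
  x = λ² - 48 - 48 = 441 - 96 ≡ 27; y = λ·(48 - 27) - 48 ≡ 22. → (27, 22)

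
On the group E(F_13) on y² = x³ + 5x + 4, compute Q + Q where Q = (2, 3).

(8, 6)

tangent at (2, 3): λ = (3·2² + 5)/(2·3) ≡ 4/6. 6⁻¹ ≡ 11 (mod 13), so λ ≡ 4·11 ≡ 5.
  x = λ² - 2 - 2 = 25 - 4 ≡ 8; y = λ·(2 - 8) - 3 ≡ 6. → (8, 6)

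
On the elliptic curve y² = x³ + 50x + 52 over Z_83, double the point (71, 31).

tangent at (71, 31): λ = (3·71² + 50)/(2·31) ≡ 67/62. 62⁻¹ ≡ 79 (mod 83) since 62·79 = 4898 ≡ 1, so λ ≡ 67·79 ≡ 64.
  x = λ² - 71 - 71 = 4096 - 142 ≡ 53; y = λ·(71 - 53) - 31 ≡ 42. → (53, 42)

(53, 42)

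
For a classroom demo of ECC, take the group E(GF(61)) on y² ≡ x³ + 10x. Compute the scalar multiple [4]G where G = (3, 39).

Repeated addition: build up to 4G.
2G: tangent at (3, 39): λ = (3·3² + 10)/(2·39) ≡ 37/17. 17⁻¹ ≡ 18 (mod 61), so λ ≡ 37·18 ≡ 56.
  x = λ² - 3 - 3 = 3136 - 6 ≡ 19; y = λ·(3 - 19) - 39 ≡ 41. → (19, 41)
3G: (19, 41) + (3, 39). λ = (39 - 41)/(3 - 19) ≡ 59/45 mod 61. 45⁻¹ ≡ 19 (mod 61), so λ ≡ 23.
  x = λ² - 19 - 3 = 529 - 22 ≡ 19; y = λ·(19 - 19) - 41 ≡ 20. → (19, 20)
4G: (19, 20) + (3, 39). λ = (39 - 20)/(3 - 19) ≡ 19/45 mod 61. 45⁻¹ ≡ 19 (mod 61), so λ ≡ 56.
  x = λ² - 19 - 3 = 3136 - 22 ≡ 3; y = λ·(19 - 3) - 20 ≡ 22. → (3, 22)

(3, 22)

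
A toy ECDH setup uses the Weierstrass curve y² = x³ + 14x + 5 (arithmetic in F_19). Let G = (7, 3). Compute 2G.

tangent at (7, 3): λ = (3·7² + 14)/(2·3) ≡ 9/6. 6⁻¹ ≡ 16 (mod 19), so λ ≡ 9·16 ≡ 11.
  x = λ² - 7 - 7 = 121 - 14 ≡ 12; y = λ·(7 - 12) - 3 ≡ 18. → (12, 18)

(12, 18)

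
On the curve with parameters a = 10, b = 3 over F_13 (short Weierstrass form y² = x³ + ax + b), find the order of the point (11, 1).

8

2P: tangent at (11, 1): λ = (3·11² + 10)/(2·1) ≡ 9/2. 2⁻¹ ≡ 7 (mod 13), so λ ≡ 9·7 ≡ 11.
  x = λ² - 11 - 11 = 121 - 22 ≡ 8; y = λ·(11 - 8) - 1 ≡ 6. → (8, 6)
3P: (8, 6) + (11, 1). λ = (1 - 6)/(11 - 8) ≡ 8/3 mod 13. 3⁻¹ ≡ 9 (mod 13) since 3·9 = 27 ≡ 1, so λ ≡ 7.
  x = λ² - 8 - 11 = 49 - 19 ≡ 4; y = λ·(8 - 4) - 6 ≡ 9. → (4, 9)
4P: (4, 9) + (11, 1). λ = (1 - 9)/(11 - 4) ≡ 5/7 mod 13. 7⁻¹ ≡ 2 (mod 13), so λ ≡ 10.
  x = λ² - 4 - 11 = 100 - 15 ≡ 7; y = λ·(4 - 7) - 9 ≡ 0. → (7, 0)
5P: (7, 0) + (11, 1). λ = (1 - 0)/(11 - 7) ≡ 1/4 mod 13. 4⁻¹ ≡ 10 (mod 13), so λ ≡ 10.
  x = λ² - 7 - 11 = 100 - 18 ≡ 4; y = λ·(7 - 4) - 0 ≡ 4. → (4, 4)
6P: (4, 4) + (11, 1). λ = (1 - 4)/(11 - 4) ≡ 10/7 mod 13. 7⁻¹ ≡ 2 (mod 13), so λ ≡ 7.
  x = λ² - 4 - 11 = 49 - 15 ≡ 8; y = λ·(4 - 8) - 4 ≡ 7. → (8, 7)
7P: (8, 7) + (11, 1). λ = (1 - 7)/(11 - 8) ≡ 7/3 mod 13. 3⁻¹ ≡ 9 (mod 13), so λ ≡ 11.
  x = λ² - 8 - 11 = 121 - 19 ≡ 11; y = λ·(8 - 11) - 7 ≡ 12. → (11, 12)
8P: (11, 12) + (11, 1): same x and y₁ ≡ -y₂, so the sum is ∞.
8P = ∞, so the order is 8.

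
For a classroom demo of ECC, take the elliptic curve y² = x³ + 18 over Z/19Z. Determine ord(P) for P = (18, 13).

2P: tangent at (18, 13): λ = (3·18² + 0)/(2·13) ≡ 3/7. 7⁻¹ ≡ 11 (mod 19) since 7·11 = 77 ≡ 1, so λ ≡ 3·11 ≡ 14.
  x = λ² - 18 - 18 = 196 - 36 ≡ 8; y = λ·(18 - 8) - 13 ≡ 13. → (8, 13)
3P: (8, 13) + (18, 13). λ = (13 - 13)/(18 - 8) ≡ 0/10 mod 19. 10⁻¹ ≡ 2 (mod 19), so λ ≡ 0.
  x = λ² - 8 - 18 = 0 - 26 ≡ 12; y = λ·(8 - 12) - 13 ≡ 6. → (12, 6)
4P: (12, 6) + (18, 13). λ = (13 - 6)/(18 - 12) ≡ 7/6 mod 19. 6⁻¹ ≡ 16 (mod 19), so λ ≡ 17.
  x = λ² - 12 - 18 = 289 - 30 ≡ 12; y = λ·(12 - 12) - 6 ≡ 13. → (12, 13)
5P: (12, 13) + (18, 13). λ = (13 - 13)/(18 - 12) ≡ 0/6 mod 19. 6⁻¹ ≡ 16 (mod 19), so λ ≡ 0.
  x = λ² - 12 - 18 = 0 - 30 ≡ 8; y = λ·(12 - 8) - 13 ≡ 6. → (8, 6)
6P: (8, 6) + (18, 13). λ = (13 - 6)/(18 - 8) ≡ 7/10 mod 19. 10⁻¹ ≡ 2 (mod 19) since 10·2 = 20 ≡ 1, so λ ≡ 14.
  x = λ² - 8 - 18 = 196 - 26 ≡ 18; y = λ·(8 - 18) - 6 ≡ 6. → (18, 6)
7P: (18, 6) + (18, 13): same x and y₁ ≡ -y₂, so the sum is O.
7P = O, so the order is 7.

7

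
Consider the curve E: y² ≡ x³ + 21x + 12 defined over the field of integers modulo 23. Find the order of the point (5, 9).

7

2P: tangent at (5, 9): λ = (3·5² + 21)/(2·9) ≡ 4/18. 18⁻¹ ≡ 9 (mod 23), so λ ≡ 4·9 ≡ 13.
  x = λ² - 5 - 5 = 169 - 10 ≡ 21; y = λ·(5 - 21) - 9 ≡ 13. → (21, 13)
3P: (21, 13) + (5, 9). λ = (9 - 13)/(5 - 21) ≡ 19/7 mod 23. 7⁻¹ ≡ 10 (mod 23), so λ ≡ 6.
  x = λ² - 21 - 5 = 36 - 26 ≡ 10; y = λ·(21 - 10) - 13 ≡ 7. → (10, 7)
4P: (10, 7) + (5, 9). λ = (9 - 7)/(5 - 10) ≡ 2/18 mod 23. 18⁻¹ ≡ 9 (mod 23) since 18·9 = 162 ≡ 1, so λ ≡ 18.
  x = λ² - 10 - 5 = 324 - 15 ≡ 10; y = λ·(10 - 10) - 7 ≡ 16. → (10, 16)
5P: (10, 16) + (5, 9). λ = (9 - 16)/(5 - 10) ≡ 16/18 mod 23. 18⁻¹ ≡ 9 (mod 23) since 18·9 = 162 ≡ 1, so λ ≡ 6.
  x = λ² - 10 - 5 = 36 - 15 ≡ 21; y = λ·(10 - 21) - 16 ≡ 10. → (21, 10)
6P: (21, 10) + (5, 9). λ = (9 - 10)/(5 - 21) ≡ 22/7 mod 23. 7⁻¹ ≡ 10 (mod 23), so λ ≡ 13.
  x = λ² - 21 - 5 = 169 - 26 ≡ 5; y = λ·(21 - 5) - 10 ≡ 14. → (5, 14)
7P: (5, 14) + (5, 9): same x and y₁ ≡ -y₂, so the sum is O.
7P = O, so the order is 7.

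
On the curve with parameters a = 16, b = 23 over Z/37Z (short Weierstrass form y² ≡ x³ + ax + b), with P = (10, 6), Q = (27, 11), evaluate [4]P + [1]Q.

(2, 10)

First 4P:
Repeated addition: build up to 4P.
2P: tangent at (10, 6): λ = (3·10² + 16)/(2·6) ≡ 20/12. 12⁻¹ ≡ 34 (mod 37), so λ ≡ 20·34 ≡ 14.
  x = λ² - 10 - 10 = 196 - 20 ≡ 28; y = λ·(10 - 28) - 6 ≡ 1. → (28, 1)
3P: (28, 1) + (10, 6). λ = (6 - 1)/(10 - 28) ≡ 5/19 mod 37. 19⁻¹ ≡ 2 (mod 37) since 19·2 = 38 ≡ 1, so λ ≡ 10.
  x = λ² - 28 - 10 = 100 - 38 ≡ 25; y = λ·(28 - 25) - 1 ≡ 29. → (25, 29)
4P: (25, 29) + (10, 6). λ = (6 - 29)/(10 - 25) ≡ 14/22 mod 37. 22⁻¹ ≡ 32 (mod 37) since 22·32 = 704 ≡ 1, so λ ≡ 4.
  x = λ² - 25 - 10 = 16 - 35 ≡ 18; y = λ·(25 - 18) - 29 ≡ 36. → (18, 36)
4P = (18, 36).
Finally 4P + Q:
(18, 36) + (27, 11). λ = (11 - 36)/(27 - 18) ≡ 12/9 mod 37. 9⁻¹ ≡ 33 (mod 37) since 9·33 = 297 ≡ 1, so λ ≡ 26.
  x = λ² - 18 - 27 = 676 - 45 ≡ 2; y = λ·(18 - 2) - 36 ≡ 10. → (2, 10)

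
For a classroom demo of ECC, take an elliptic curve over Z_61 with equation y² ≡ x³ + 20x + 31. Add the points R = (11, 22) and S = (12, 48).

(11, 22) + (12, 48). λ = (48 - 22)/(12 - 11) ≡ 26/1 mod 61. 1⁻¹ ≡ 1 (mod 61), so λ ≡ 26.
  x = λ² - 11 - 12 = 676 - 23 ≡ 43; y = λ·(11 - 43) - 22 ≡ 0. → (43, 0)

(43, 0)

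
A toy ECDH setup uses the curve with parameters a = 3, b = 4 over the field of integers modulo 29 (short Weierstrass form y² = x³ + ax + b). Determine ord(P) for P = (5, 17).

2P: tangent at (5, 17): λ = (3·5² + 3)/(2·17) ≡ 20/5. 5⁻¹ ≡ 6 (mod 29), so λ ≡ 20·6 ≡ 4.
  x = λ² - 5 - 5 = 16 - 10 ≡ 6; y = λ·(5 - 6) - 17 ≡ 8. → (6, 8)
3P: (6, 8) + (5, 17). λ = (17 - 8)/(5 - 6) ≡ 9/28 mod 29. 28⁻¹ ≡ 28 (mod 29) since 28·28 = 784 ≡ 1, so λ ≡ 20.
  x = λ² - 6 - 5 = 400 - 11 ≡ 12; y = λ·(6 - 12) - 8 ≡ 17. → (12, 17)
4P: (12, 17) + (5, 17). λ = (17 - 17)/(5 - 12) ≡ 0/22 mod 29. 22⁻¹ ≡ 4 (mod 29), so λ ≡ 0.
  x = λ² - 12 - 5 = 0 - 17 ≡ 12; y = λ·(12 - 12) - 17 ≡ 12. → (12, 12)
5P: (12, 12) + (5, 17). λ = (17 - 12)/(5 - 12) ≡ 5/22 mod 29. 22⁻¹ ≡ 4 (mod 29), so λ ≡ 20.
  x = λ² - 12 - 5 = 400 - 17 ≡ 6; y = λ·(12 - 6) - 12 ≡ 21. → (6, 21)
6P: (6, 21) + (5, 17). λ = (17 - 21)/(5 - 6) ≡ 25/28 mod 29. 28⁻¹ ≡ 28 (mod 29) since 28·28 = 784 ≡ 1, so λ ≡ 4.
  x = λ² - 6 - 5 = 16 - 11 ≡ 5; y = λ·(6 - 5) - 21 ≡ 12. → (5, 12)
7P: (5, 12) + (5, 17): same x and y₁ ≡ -y₂, so the sum is 𝒪.
7P = 𝒪, so the order is 7.

7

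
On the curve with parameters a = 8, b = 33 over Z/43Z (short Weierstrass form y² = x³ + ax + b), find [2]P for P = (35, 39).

(39, 18)

tangent at (35, 39): λ = (3·35² + 8)/(2·39) ≡ 28/35. 35⁻¹ ≡ 16 (mod 43) since 35·16 = 560 ≡ 1, so λ ≡ 28·16 ≡ 18.
  x = λ² - 35 - 35 = 324 - 70 ≡ 39; y = λ·(35 - 39) - 39 ≡ 18. → (39, 18)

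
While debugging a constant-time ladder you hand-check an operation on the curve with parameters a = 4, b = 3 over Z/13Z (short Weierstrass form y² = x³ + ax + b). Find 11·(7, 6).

(7, 7)

Write P = (7, 6).
Double-and-add on 11 = (1011)₂. Start with P = (7, 6) for the leading 1-bit.
double: tangent at (7, 6): λ = (3·7² + 4)/(2·6) ≡ 8/12. 12⁻¹ ≡ 12 (mod 13) since 12·12 = 144 ≡ 1, so λ ≡ 8·12 ≡ 5.
  x = λ² - 7 - 7 = 25 - 14 ≡ 11; y = λ·(7 - 11) - 6 ≡ 0. → (11, 0)
double: (11, 0) + (11, 0): same x and y₁ ≡ -y₂, so the sum is O.
add P: O + (7, 6) = (7, 6) (identity).
double: tangent at (7, 6): λ = (3·7² + 4)/(2·6) ≡ 8/12. 12⁻¹ ≡ 12 (mod 13) since 12·12 = 144 ≡ 1, so λ ≡ 8·12 ≡ 5.
  x = λ² - 7 - 7 = 25 - 14 ≡ 11; y = λ·(7 - 11) - 6 ≡ 0. → (11, 0)
add P: (11, 0) + (7, 6). λ = (6 - 0)/(7 - 11) ≡ 6/9 mod 13. 9⁻¹ ≡ 3 (mod 13), so λ ≡ 5.
  x = λ² - 11 - 7 = 25 - 18 ≡ 7; y = λ·(11 - 7) - 0 ≡ 7. → (7, 7)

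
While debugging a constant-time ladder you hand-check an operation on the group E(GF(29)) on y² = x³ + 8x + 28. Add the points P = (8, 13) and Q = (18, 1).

(23, 5)

(8, 13) + (18, 1). λ = (1 - 13)/(18 - 8) ≡ 17/10 mod 29. 10⁻¹ ≡ 3 (mod 29) since 10·3 = 30 ≡ 1, so λ ≡ 22.
  x = λ² - 8 - 18 = 484 - 26 ≡ 23; y = λ·(8 - 23) - 13 ≡ 5. → (23, 5)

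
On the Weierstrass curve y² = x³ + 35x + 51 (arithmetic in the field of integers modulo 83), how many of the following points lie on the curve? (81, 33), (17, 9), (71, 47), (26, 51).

(81, 33): 33² ≡ 10, rhs ≡ 56 → off.
(17, 9): 9² ≡ 81, rhs ≡ 81 → on.
(71, 47): 47² ≡ 51, rhs ≡ 61 → off.
(26, 51): 51² ≡ 28, rhs ≡ 28 → on.

2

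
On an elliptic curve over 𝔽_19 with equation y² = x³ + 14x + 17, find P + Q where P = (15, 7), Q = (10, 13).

(0, 13)

(15, 7) + (10, 13). λ = (13 - 7)/(10 - 15) ≡ 6/14 mod 19. 14⁻¹ ≡ 15 (mod 19) since 14·15 = 210 ≡ 1, so λ ≡ 14.
  x = λ² - 15 - 10 = 196 - 25 ≡ 0; y = λ·(15 - 0) - 7 ≡ 13. → (0, 13)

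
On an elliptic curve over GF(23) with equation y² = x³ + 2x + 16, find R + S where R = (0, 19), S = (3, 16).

(21, 2)

(0, 19) + (3, 16). λ = (16 - 19)/(3 - 0) ≡ 20/3 mod 23. 3⁻¹ ≡ 8 (mod 23), so λ ≡ 22.
  x = λ² - 0 - 3 = 484 - 3 ≡ 21; y = λ·(0 - 21) - 19 ≡ 2. → (21, 2)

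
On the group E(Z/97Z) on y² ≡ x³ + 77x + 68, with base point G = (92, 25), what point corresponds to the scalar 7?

(25, 35)

Repeated addition: build up to 7G.
2G: tangent at (92, 25): λ = (3·92² + 77)/(2·25) ≡ 55/50. 50⁻¹ ≡ 33 (mod 97), so λ ≡ 55·33 ≡ 69.
  x = λ² - 92 - 92 = 4761 - 184 ≡ 18; y = λ·(92 - 18) - 25 ≡ 37. → (18, 37)
3G: (18, 37) + (92, 25). λ = (25 - 37)/(92 - 18) ≡ 85/74 mod 97. 74⁻¹ ≡ 59 (mod 97), so λ ≡ 68.
  x = λ² - 18 - 92 = 4624 - 110 ≡ 52; y = λ·(18 - 52) - 37 ≡ 76. → (52, 76)
4G: (52, 76) + (92, 25). λ = (25 - 76)/(92 - 52) ≡ 46/40 mod 97. 40⁻¹ ≡ 17 (mod 97), so λ ≡ 6.
  x = λ² - 52 - 92 = 36 - 144 ≡ 86; y = λ·(52 - 86) - 76 ≡ 11. → (86, 11)
5G: (86, 11) + (92, 25). λ = (25 - 11)/(92 - 86) ≡ 14/6 mod 97. 6⁻¹ ≡ 81 (mod 97), so λ ≡ 67.
  x = λ² - 86 - 92 = 4489 - 178 ≡ 43; y = λ·(86 - 43) - 11 ≡ 57. → (43, 57)
6G: (43, 57) + (92, 25). λ = (25 - 57)/(92 - 43) ≡ 65/49 mod 97. 49⁻¹ ≡ 2 (mod 97), so λ ≡ 33.
  x = λ² - 43 - 92 = 1089 - 135 ≡ 81; y = λ·(43 - 81) - 57 ≡ 47. → (81, 47)
7G: (81, 47) + (92, 25). λ = (25 - 47)/(92 - 81) ≡ 75/11 mod 97. 11⁻¹ ≡ 53 (mod 97) since 11·53 = 583 ≡ 1, so λ ≡ 95.
  x = λ² - 81 - 92 = 9025 - 173 ≡ 25; y = λ·(81 - 25) - 47 ≡ 35. → (25, 35)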